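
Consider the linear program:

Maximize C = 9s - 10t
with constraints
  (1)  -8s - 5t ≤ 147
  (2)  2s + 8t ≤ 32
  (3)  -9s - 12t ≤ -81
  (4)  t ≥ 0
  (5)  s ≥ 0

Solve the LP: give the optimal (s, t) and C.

s = 16, t = 0, maximum C = 144

Vertices and C = 9s - 10t:
  (11/2, 21/8) → C = 93/4
  (16, 0) → C = 144
  (9, 0) → C = 81

At the optimal vertex, 2s + 8t = 32 and t = 0.
Solving simultaneously gives s = 16, t = 0.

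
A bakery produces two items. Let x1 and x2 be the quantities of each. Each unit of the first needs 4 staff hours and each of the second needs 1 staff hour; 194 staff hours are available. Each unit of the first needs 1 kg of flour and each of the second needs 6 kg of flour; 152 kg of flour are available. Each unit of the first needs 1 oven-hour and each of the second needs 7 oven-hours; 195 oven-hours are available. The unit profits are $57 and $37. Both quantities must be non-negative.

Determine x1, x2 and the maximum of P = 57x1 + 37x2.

x1 = 44, x2 = 18, maximum P = 3174

Vertices and P = 57x1 + 37x2:
  (0, 0) → P = 0
  (0, 76/3) → P = 2812/3
  (97/2, 0) → P = 5529/2
  (44, 18) → P = 3174

The binding constraints are 4x1 + x2 = 194 and x1 + 6x2 = 152.
Solving simultaneously gives x1 = 44, x2 = 18.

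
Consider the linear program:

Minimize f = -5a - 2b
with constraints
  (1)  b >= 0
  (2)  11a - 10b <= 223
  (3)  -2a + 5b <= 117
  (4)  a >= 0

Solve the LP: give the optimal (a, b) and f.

a = 457/7, b = 1733/35, minimum f = -14891/35

At the optimal vertex, 11a - 10b = 223 and -2a + 5b = 117.
Solving simultaneously gives a = 457/7, b = 1733/35.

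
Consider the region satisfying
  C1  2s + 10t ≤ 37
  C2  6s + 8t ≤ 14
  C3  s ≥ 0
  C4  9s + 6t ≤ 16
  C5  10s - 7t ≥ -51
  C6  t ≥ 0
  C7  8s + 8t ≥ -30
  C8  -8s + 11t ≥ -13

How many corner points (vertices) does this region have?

5

Intersecting each pair of boundary lines and keeping only the points that satisfy every inequality leaves:
  (0, 7/4)
  (11/9, 5/6)
  (0, 0)
  (254/147, 11/147)
  (13/8, 0)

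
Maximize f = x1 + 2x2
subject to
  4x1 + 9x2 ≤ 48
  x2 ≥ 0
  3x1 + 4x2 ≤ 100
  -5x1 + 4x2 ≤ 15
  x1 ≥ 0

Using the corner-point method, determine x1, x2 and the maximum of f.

Vertices and f = x1 + 2x2:
  (12, 0) → f = 12
  (57/61, 300/61) → f = 657/61
  (0, 0) → f = 0
  (0, 15/4) → f = 15/2

x1 = 12, x2 = 0, maximum f = 12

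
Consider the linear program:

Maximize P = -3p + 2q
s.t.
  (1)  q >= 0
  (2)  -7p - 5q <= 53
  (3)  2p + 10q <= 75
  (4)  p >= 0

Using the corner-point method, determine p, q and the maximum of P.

p = 0, q = 15/2, maximum P = 15

Feasible corners and P = -3p + 2q:
  (75/2, 0) → P = -225/2
  (0, 0) → P = 0
  (0, 15/2) → P = 15

The optimum lies where 2p + 10q = 75 and p = 0.
Solving simultaneously gives p = 0, q = 15/2.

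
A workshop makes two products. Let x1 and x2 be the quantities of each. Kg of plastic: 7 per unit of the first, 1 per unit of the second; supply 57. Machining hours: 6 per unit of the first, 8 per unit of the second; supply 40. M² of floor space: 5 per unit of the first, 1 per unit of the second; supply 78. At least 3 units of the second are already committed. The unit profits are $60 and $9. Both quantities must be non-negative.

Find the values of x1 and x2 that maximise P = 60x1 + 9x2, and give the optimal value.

At the optimal vertex, 6x1 + 8x2 = 40 and x2 = 3.
Solving simultaneously gives x1 = 8/3, x2 = 3.

x1 = 8/3, x2 = 3, maximum P = 187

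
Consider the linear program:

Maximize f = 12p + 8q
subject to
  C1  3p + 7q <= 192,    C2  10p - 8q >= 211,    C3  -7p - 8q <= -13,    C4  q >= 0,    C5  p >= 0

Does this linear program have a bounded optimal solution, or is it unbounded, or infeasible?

bounded optimum

Corner points and f = 12p + 8q:
  (3013/94, 1287/94) → f = 23226/47
  (64, 0) → f = 768
  (211/10, 0) → f = 1266/5
The feasible region has finitely many vertices and no improving ray; the maximum is 768 at (64, 0).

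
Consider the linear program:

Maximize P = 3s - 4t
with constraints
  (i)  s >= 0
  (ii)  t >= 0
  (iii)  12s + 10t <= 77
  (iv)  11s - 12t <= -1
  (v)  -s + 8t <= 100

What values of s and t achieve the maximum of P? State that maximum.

Vertices and P = 3s - 4t:
  (0, 77/10) → P = -154/5
  (0, 1/12) → P = -1/3
  (457/127, 859/254) → P = -347/127

At the optimal vertex, s = 0 and 11s - 12t = -1.
Solving simultaneously gives s = 0, t = 1/12.

s = 0, t = 1/12, maximum P = -1/3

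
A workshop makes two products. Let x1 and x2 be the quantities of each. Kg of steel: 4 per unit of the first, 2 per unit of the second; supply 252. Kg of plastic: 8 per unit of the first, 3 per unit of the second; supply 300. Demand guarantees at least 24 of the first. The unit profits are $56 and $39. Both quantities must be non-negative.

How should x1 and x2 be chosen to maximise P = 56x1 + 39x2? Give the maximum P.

Corner points and P = 56x1 + 39x2:
  (75/2, 0) → P = 2100
  (24, 0) → P = 1344
  (24, 36) → P = 2748

At the optimal vertex, 8x1 + 3x2 = 300 and x1 = 24.
Solving simultaneously gives x1 = 24, x2 = 36.

x1 = 24, x2 = 36, maximum P = 2748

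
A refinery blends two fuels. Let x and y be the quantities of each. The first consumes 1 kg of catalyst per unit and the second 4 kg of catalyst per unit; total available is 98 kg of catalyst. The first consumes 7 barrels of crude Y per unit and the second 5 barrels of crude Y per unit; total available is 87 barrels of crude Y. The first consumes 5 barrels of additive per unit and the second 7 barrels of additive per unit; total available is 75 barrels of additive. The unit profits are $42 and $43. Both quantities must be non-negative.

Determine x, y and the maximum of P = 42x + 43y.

Extreme points and P = 42x + 43y:
  (0, 0) → P = 0
  (0, 75/7) → P = 3225/7
  (87/7, 0) → P = 522
  (39/4, 15/4) → P = 2283/4

At the optimal vertex, 7x + 5y = 87 and 5x + 7y = 75.
Solving simultaneously gives x = 39/4, y = 15/4.

x = 39/4, y = 15/4, maximum P = 2283/4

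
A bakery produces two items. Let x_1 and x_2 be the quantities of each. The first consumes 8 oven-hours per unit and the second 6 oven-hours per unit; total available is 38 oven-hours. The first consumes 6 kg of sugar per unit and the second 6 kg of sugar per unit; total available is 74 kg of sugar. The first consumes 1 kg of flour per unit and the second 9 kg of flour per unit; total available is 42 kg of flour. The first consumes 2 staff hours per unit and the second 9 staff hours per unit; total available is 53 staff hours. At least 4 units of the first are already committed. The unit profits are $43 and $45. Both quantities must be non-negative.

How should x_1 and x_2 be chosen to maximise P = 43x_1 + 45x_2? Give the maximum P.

At the optimal vertex, 8x_1 + 6x_2 = 38 and x_1 = 4.
Solving simultaneously gives x_1 = 4, x_2 = 1.

x_1 = 4, x_2 = 1, maximum P = 217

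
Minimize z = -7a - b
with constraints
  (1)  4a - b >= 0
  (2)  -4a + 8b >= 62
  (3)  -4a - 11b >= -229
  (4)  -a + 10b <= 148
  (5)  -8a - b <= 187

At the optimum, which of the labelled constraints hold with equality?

Vertices and z = -7a - b:
  (31/14, 62/7) → z = -341/14
  (148/39, 592/39) → z = -1628/39
  (575/38, 291/19) → z = -4607/38
  (662/51, 821/51) → z = -5455/51

The minimum is at (575/38, 291/19). Substituting into each constraint, equality holds for (2) and (3); the remaining constraints have slack.

(2) and (3)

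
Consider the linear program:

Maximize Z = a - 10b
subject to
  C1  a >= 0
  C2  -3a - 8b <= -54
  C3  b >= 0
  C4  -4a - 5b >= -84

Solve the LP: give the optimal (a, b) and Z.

Vertices and Z = a - 10b:
  (0, 27/4) → Z = -135/2
  (0, 84/5) → Z = -168
  (18, 0) → Z = 18
  (21, 0) → Z = 21

The optimum lies where b = 0 and -4a - 5b = -84.
Solving simultaneously gives a = 21, b = 0.

a = 21, b = 0, maximum Z = 21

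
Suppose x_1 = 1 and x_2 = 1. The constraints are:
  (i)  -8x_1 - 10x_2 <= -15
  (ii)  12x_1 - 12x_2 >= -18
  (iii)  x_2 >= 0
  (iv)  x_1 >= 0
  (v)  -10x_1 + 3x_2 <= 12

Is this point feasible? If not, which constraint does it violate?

feasible

(i): -18 ≤ -15 ✓
(ii): 0 ≥ -18 ✓
(iii): 1 ≥ 0 ✓
(iv): 1 ≥ 0 ✓
(v): -7 ≤ 12 ✓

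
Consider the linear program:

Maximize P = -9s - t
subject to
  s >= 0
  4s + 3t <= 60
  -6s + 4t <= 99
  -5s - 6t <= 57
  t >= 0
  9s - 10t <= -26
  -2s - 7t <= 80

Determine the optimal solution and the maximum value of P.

Feasible corners and P = -9s - t:
  (0, 20) → P = -20
  (0, 13/5) → P = -13/5
  (522/67, 644/67) → P = -5342/67

The binding constraints are s = 0 and 9s - 10t = -26.
Solving simultaneously gives s = 0, t = 13/5.

s = 0, t = 13/5, maximum P = -13/5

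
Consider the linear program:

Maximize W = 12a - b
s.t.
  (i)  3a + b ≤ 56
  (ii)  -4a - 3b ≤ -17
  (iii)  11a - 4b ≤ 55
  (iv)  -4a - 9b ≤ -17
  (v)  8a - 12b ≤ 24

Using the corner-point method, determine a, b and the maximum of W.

a = 279/23, b = 451/23, maximum W = 2897/23

Feasible corners and W = 12a - b:
  (279/23, 451/23) → W = 2897/23
  (23/6, 5/9) → W = 409/9
  (141/25, 44/25) → W = 1648/25
The feasible region is unbounded (it extends along (-3, 4), (-1, 3)), but W strictly decreases along every unbounded feasible direction, so there is no improving ray and the maximum is attained at a vertex.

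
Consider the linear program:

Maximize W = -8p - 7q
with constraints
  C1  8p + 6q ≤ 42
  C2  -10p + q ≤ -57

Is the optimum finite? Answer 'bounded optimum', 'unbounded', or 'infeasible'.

From the feasible point (96/17, -9/17), moving in the direction (-1, -10) keeps every constraint satisfied while W increases without bound.

unbounded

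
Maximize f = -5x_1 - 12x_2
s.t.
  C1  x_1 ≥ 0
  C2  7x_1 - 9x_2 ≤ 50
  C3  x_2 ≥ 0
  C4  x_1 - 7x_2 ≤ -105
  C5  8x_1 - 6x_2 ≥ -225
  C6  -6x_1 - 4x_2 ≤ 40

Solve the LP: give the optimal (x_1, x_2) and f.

x_1 = 0, x_2 = 15, maximum f = -180

The feasible region is unbounded (it extends along (9, 7), (3, 4)), but f strictly decreases along every unbounded feasible direction, so there is no improving ray and the maximum is attained at a vertex.

At the optimal vertex, x_1 = 0 and x_1 - 7x_2 = -105.
Solving simultaneously gives x_1 = 0, x_2 = 15.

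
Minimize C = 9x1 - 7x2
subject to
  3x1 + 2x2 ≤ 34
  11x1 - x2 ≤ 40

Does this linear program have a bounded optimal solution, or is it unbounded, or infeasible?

unbounded

From the feasible point (114/25, 254/25), moving in the direction (-2, 3) keeps every constraint satisfied while C decreases without bound.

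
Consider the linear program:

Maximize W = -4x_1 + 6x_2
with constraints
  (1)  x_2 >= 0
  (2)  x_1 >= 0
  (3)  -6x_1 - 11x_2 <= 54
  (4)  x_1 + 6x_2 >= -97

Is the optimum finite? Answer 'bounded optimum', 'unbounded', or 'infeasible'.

From the feasible point (0, 0), moving in the direction (0, 1) keeps every constraint satisfied while W increases without bound.

unbounded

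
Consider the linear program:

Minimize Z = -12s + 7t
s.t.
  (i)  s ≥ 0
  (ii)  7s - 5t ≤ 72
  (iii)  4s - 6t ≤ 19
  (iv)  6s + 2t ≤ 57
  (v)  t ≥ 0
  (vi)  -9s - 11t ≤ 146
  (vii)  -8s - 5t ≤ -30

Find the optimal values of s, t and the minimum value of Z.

s = 95/11, t = 57/22, minimum Z = -171/2

Feasible corners and Z = -12s + 7t:
  (0, 57/2) → Z = 399/2
  (0, 6) → Z = 42
  (95/11, 57/22) → Z = -171/2
  (19/4, 0) → Z = -57
  (15/4, 0) → Z = -45

The optimum lies where 4s - 6t = 19 and 6s + 2t = 57.
Solving simultaneously gives s = 95/11, t = 57/22.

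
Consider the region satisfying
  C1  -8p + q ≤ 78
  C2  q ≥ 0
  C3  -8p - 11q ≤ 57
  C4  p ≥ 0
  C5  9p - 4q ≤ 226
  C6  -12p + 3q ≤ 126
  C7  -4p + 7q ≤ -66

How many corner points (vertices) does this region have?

3

The feasible vertices (each the meet of two boundaries and inside every other half-plane) are:
  (226/9, 0)
  (33/2, 0)
  (1318/47, 310/47)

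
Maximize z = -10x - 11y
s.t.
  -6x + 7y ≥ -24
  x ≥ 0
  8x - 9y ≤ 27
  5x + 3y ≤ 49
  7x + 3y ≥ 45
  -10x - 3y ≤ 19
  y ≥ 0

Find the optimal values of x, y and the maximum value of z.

Feasible corners and z = -10x - 11y:
  (0, 49/3) → z = -539/3
  (0, 15) → z = -165
  (174/23, 257/69) → z = -8047/69
  (162/29, 57/29) → z = -2247/29

x = 162/29, y = 57/29, maximum z = -2247/29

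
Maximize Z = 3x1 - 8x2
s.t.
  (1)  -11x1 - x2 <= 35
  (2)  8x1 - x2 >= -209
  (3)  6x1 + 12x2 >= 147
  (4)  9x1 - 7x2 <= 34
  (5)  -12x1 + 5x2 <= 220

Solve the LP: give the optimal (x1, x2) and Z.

Corner points and Z = 3x1 - 8x2:
  (-9/2, 29/2) → Z = -259/2
  (-395/67, 2000/67) → Z = -17185/67
  (479/50, 373/50) → Z = -1547/50
The feasible region is unbounded (it extends along (5, 12), (7, 9)), but Z strictly decreases along every unbounded feasible direction, so there is no improving ray and the maximum is attained at a vertex.

At the optimal vertex, 6x1 + 12x2 = 147 and 9x1 - 7x2 = 34.
Solving simultaneously gives x1 = 479/50, x2 = 373/50.

x1 = 479/50, x2 = 373/50, maximum Z = -1547/50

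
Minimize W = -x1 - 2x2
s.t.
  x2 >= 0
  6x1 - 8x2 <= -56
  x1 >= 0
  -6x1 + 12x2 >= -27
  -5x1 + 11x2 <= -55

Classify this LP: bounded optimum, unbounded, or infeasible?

infeasible

The boundaries 6x1 - 8x2 = -56 and x1 = 0 meet at (0, 7), but that point violates -5x1 + 11x2 ≤ -55. Every candidate vertex is excluded by some other constraint, so the feasible region is empty.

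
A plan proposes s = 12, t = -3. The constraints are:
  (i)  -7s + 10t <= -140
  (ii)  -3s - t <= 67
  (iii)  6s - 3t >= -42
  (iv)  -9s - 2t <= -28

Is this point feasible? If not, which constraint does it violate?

Constraint (i): -7s + 10t = -114, which is not ≤ -140. All other constraints are satisfied.

not feasible — violates (i)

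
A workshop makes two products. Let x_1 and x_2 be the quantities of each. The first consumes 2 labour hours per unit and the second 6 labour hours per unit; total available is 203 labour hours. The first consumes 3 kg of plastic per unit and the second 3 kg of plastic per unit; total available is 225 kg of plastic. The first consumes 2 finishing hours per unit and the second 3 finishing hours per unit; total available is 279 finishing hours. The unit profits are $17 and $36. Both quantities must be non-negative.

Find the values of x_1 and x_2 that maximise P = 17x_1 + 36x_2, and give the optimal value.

x_1 = 247/4, x_2 = 53/4, maximum P = 6107/4

Extreme points and P = 17x_1 + 36x_2:
  (0, 0) → P = 0
  (0, 203/6) → P = 1218
  (75, 0) → P = 1275
  (247/4, 53/4) → P = 6107/4

The binding constraints are 2x_1 + 6x_2 = 203 and 3x_1 + 3x_2 = 225.
Solving simultaneously gives x_1 = 247/4, x_2 = 53/4.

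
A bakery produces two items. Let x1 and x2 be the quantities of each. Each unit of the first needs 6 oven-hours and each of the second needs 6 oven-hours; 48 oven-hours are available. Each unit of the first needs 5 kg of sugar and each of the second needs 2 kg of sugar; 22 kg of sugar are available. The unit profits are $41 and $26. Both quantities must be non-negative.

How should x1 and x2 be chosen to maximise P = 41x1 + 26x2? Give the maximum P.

Extreme points and P = 41x1 + 26x2:
  (0, 0) → P = 0
  (0, 8) → P = 208
  (22/5, 0) → P = 902/5
  (2, 6) → P = 238

At the optimal vertex, 6x1 + 6x2 = 48 and 5x1 + 2x2 = 22.
Solving simultaneously gives x1 = 2, x2 = 6.

x1 = 2, x2 = 6, maximum P = 238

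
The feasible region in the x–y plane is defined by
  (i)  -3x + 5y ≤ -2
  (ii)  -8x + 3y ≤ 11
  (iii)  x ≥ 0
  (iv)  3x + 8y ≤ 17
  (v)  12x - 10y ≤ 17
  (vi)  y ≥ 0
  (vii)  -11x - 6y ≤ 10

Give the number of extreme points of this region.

Pairwise boundary intersections that survive every other constraint:
  (13/6, 9/10)
  (2/3, 0)
  (17/12, 0)

3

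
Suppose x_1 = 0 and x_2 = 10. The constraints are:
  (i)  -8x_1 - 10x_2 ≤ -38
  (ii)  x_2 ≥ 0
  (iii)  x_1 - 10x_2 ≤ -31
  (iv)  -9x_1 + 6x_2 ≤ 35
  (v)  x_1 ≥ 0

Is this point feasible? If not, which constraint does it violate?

not feasible — violates (iv)

Constraint (iv): -9x_1 + 6x_2 = 60, which is not ≤ 35. All other constraints are satisfied.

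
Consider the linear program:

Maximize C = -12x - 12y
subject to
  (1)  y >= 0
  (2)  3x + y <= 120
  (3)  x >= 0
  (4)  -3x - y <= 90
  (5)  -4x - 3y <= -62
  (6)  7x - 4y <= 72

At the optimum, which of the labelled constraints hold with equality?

Corner points and C = -12x - 12y:
  (0, 120) → C = -1440
  (552/19, 624/19) → C = -14112/19
  (0, 62/3) → C = -248
  (464/37, 146/37) → C = -7320/37

The maximum is at (464/37, 146/37). Substituting into each constraint, equality holds for (5) and (6); the remaining constraints have slack.

(5) and (6)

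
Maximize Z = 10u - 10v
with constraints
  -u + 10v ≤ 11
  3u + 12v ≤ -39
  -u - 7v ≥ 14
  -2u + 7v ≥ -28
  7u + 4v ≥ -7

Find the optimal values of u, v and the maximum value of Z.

u = 7/5, v = -18/5, maximum Z = 50

Corner points and Z = 10u - 10v:
  (7/5, -18/5) → Z = 50
  (1, -7/2) → Z = 45
  (21/19, -70/19) → Z = 910/19

At the optimal vertex, 3u + 12v = -39 and -2u + 7v = -28.
Solving simultaneously gives u = 7/5, v = -18/5.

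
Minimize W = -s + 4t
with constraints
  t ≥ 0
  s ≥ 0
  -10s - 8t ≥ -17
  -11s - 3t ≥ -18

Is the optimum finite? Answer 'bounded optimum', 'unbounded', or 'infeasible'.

Extreme points and W = -s + 4t:
  (0, 0) → W = 0
  (18/11, 0) → W = -18/11
  (0, 17/8) → W = 17/2
  (93/58, 7/58) → W = -65/58
The feasible region has finitely many vertices and no improving ray; the minimum is -18/11 at (18/11, 0).

bounded optimum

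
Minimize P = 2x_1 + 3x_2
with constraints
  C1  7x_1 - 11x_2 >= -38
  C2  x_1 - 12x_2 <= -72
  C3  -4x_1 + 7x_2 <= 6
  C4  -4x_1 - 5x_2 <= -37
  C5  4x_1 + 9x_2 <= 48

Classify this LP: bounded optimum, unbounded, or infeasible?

The boundaries x_1 - 12x_2 = -72 and -4x_1 + 7x_2 = 6 meet at (432/41, 282/41), but that point violates 4x_1 + 9x_2 ≤ 48. Every candidate vertex is excluded by some other constraint, so the feasible region is empty.

infeasible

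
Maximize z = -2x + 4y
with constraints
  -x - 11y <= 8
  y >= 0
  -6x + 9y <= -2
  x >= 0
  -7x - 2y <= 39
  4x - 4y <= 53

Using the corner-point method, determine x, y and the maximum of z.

x = 469/12, y = 155/6, maximum z = 151/6

At the optimal vertex, -6x + 9y = -2 and 4x - 4y = 53.
Solving simultaneously gives x = 469/12, y = 155/6.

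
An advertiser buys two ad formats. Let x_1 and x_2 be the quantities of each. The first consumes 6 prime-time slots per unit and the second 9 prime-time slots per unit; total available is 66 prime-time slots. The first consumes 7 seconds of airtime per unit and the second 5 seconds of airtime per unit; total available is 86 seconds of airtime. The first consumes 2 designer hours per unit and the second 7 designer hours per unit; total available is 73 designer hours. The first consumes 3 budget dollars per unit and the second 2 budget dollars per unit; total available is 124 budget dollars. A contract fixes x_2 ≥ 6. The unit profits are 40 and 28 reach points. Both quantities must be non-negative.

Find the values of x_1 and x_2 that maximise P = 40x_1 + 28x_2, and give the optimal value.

Vertices and P = 40x_1 + 28x_2:
  (0, 22/3) → P = 616/3
  (0, 6) → P = 168
  (2, 6) → P = 248

The optimum lies where 6x_1 + 9x_2 = 66 and x_2 = 6.
Solving simultaneously gives x_1 = 2, x_2 = 6.

x_1 = 2, x_2 = 6, maximum P = 248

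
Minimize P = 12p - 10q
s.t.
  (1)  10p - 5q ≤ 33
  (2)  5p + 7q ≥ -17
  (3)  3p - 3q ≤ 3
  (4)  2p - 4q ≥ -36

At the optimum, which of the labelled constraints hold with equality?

(2) and (4)

Corner points and P = 12p - 10q:
  (28/5, 23/5) → P = 106/5
  (52/5, 71/5) → P = -86/5
  (-5/6, -11/6) → P = 25/3
  (-160/17, 73/17) → P = -2650/17

The minimum is at (-160/17, 73/17). Substituting into each constraint, equality holds for (2) and (4); the remaining constraints have slack.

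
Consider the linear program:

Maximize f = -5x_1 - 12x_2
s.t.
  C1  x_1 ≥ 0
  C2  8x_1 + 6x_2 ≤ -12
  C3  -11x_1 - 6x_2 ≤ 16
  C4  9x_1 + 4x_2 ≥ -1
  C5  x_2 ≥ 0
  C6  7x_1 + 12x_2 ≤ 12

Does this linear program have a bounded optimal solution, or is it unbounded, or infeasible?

infeasible

The boundaries x_1 = 0 and x_2 = 0 meet at (0, 0), but that point violates 8x_1 + 6x_2 ≤ -12. Every candidate vertex is excluded by some other constraint, so the feasible region is empty.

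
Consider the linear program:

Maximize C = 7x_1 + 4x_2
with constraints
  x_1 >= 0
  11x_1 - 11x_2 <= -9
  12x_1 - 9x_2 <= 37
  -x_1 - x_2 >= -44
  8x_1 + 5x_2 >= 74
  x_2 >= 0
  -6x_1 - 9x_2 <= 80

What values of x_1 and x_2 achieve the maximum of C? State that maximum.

Corner points and C = 7x_1 + 4x_2:
  (0, 44) → C = 176
  (0, 74/5) → C = 296/5
  (488/33, 515/33) → C = 5476/33
  (769/143, 886/143) → C = 8927/143
  (433/21, 491/21) → C = 1665/7

The binding constraints are 12x_1 - 9x_2 = 37 and -x_1 - x_2 = -44.
Solving simultaneously gives x_1 = 433/21, x_2 = 491/21.

x_1 = 433/21, x_2 = 491/21, maximum C = 1665/7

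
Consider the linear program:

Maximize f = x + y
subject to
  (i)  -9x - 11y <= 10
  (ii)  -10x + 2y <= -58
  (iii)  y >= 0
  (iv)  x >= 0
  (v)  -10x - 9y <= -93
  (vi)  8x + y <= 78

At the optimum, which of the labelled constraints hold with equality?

Extreme points and f = x + y:
  (354/55, 35/11) → f = 529/55
  (107/13, 158/13) → f = 265/13
  (93/10, 0) → f = 93/10
  (39/4, 0) → f = 39/4

The maximum is at (107/13, 158/13). Substituting into each constraint, equality holds for (ii) and (vi); the remaining constraints have slack.

(ii) and (vi)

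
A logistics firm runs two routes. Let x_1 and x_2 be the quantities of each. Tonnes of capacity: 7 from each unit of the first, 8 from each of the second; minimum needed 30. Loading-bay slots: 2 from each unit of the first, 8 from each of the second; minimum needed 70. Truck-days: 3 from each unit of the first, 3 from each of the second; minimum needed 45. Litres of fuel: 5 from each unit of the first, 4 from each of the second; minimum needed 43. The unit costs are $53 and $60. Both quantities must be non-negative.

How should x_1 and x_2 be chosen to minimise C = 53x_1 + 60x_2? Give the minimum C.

Vertices and C = 53x_1 + 60x_2:
  (0, 15) → C = 900
  (35, 0) → C = 1855
  (25/3, 20/3) → C = 2525/3
The feasible region is unbounded (it extends along (0, 1), (1, 0)), but C strictly increases along every unbounded feasible direction, so there is no improving ray and the minimum is attained at a vertex.

x_1 = 25/3, x_2 = 20/3, minimum C = 2525/3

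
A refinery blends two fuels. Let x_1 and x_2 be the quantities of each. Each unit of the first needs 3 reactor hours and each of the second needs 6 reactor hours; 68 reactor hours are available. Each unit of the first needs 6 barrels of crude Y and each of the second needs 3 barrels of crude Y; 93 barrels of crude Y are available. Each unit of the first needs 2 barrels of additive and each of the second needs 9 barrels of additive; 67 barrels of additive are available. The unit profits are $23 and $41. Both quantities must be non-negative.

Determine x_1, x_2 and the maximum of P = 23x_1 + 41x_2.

x_1 = 53/4, x_2 = 9/2, maximum P = 1957/4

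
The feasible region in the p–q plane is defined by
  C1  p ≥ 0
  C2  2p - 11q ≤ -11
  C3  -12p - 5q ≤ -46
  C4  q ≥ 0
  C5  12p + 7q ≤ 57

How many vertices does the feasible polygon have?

3

Of the 10 pairwise boundary intersections, those satisfying every inequality are:
  (451/142, 112/71)
  (275/73, 123/73)
  (37/24, 11/2)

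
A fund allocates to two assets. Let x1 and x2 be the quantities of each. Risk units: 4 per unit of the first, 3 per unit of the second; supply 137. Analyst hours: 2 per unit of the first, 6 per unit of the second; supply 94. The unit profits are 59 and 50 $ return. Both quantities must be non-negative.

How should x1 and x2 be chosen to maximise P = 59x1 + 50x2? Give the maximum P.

Corner points and P = 59x1 + 50x2:
  (0, 0) → P = 0
  (0, 47/3) → P = 2350/3
  (137/4, 0) → P = 8083/4
  (30, 17/3) → P = 6160/3

x1 = 30, x2 = 17/3, maximum P = 6160/3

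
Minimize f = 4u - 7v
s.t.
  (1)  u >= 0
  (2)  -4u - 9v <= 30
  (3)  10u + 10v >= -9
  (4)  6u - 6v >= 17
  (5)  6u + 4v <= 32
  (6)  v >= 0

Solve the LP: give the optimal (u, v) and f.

u = 13/3, v = 3/2, minimum f = 41/6

Feasible corners and f = 4u - 7v:
  (13/3, 3/2) → f = 41/6
  (17/6, 0) → f = 34/3
  (16/3, 0) → f = 64/3

The optimum lies where 6u - 6v = 17 and 6u + 4v = 32.
Solving simultaneously gives u = 13/3, v = 3/2.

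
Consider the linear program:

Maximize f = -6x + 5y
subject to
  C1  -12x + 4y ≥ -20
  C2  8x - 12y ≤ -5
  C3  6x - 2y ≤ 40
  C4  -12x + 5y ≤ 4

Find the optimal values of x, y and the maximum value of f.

Extreme points and f = -6x + 5y:
  (65/28, 55/28) → f = -115/28
  (29/3, 24) → f = 62
  (-23/104, 7/26) → f = 139/52

The binding constraints are -12x + 4y = -20 and -12x + 5y = 4.
Solving simultaneously gives x = 29/3, y = 24.

x = 29/3, y = 24, maximum f = 62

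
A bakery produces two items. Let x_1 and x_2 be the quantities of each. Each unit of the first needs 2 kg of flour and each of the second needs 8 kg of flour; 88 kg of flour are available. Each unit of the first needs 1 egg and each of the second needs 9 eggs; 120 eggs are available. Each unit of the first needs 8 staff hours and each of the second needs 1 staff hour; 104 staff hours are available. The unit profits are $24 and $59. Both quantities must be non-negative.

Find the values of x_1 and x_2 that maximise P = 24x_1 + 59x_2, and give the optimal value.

Feasible corners and P = 24x_1 + 59x_2:
  (0, 0) → P = 0
  (0, 11) → P = 649
  (13, 0) → P = 312
  (12, 8) → P = 760

The optimum lies where 2x_1 + 8x_2 = 88 and 8x_1 + x_2 = 104.
Solving simultaneously gives x_1 = 12, x_2 = 8.

x_1 = 12, x_2 = 8, maximum P = 760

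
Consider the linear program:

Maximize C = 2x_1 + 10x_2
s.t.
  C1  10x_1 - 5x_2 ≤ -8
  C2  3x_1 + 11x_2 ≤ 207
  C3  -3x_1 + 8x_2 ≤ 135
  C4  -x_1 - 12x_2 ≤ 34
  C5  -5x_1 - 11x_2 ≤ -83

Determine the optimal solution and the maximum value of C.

x_1 = 3, x_2 = 18, maximum C = 186

Extreme points and C = 2x_1 + 10x_2:
  (947/125, 2094/125) → C = 22834/125
  (109/45, 58/9) → C = 3118/45
  (3, 18) → C = 186
  (-821/73, 924/73) → C = 7598/73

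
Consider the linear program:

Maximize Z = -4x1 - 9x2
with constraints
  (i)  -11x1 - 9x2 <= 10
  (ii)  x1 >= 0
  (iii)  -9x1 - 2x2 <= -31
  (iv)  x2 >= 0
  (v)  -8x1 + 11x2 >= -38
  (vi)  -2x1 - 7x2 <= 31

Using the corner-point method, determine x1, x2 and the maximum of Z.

x1 = 31/9, x2 = 0, maximum Z = -124/9

Extreme points and Z = -4x1 - 9x2:
  (0, 31/2) → Z = -279/2
  (31/9, 0) → Z = -124/9
  (19/4, 0) → Z = -19
The feasible region is unbounded (it extends along (0, 1), (11, 8)), but Z strictly decreases along every unbounded feasible direction, so there is no improving ray and the maximum is attained at a vertex.

At the optimal vertex, -9x1 - 2x2 = -31 and x2 = 0.
Solving simultaneously gives x1 = 31/9, x2 = 0.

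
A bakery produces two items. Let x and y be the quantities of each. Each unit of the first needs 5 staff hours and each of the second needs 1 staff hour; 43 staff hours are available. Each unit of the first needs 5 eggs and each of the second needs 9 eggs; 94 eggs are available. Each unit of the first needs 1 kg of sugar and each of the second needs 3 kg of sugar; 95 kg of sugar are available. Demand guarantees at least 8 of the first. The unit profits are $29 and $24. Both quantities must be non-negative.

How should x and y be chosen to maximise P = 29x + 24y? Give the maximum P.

Feasible corners and P = 29x + 24y:
  (43/5, 0) → P = 1247/5
  (8, 0) → P = 232
  (8, 3) → P = 304

The binding constraints are 5x + y = 43 and x = 8.
Solving simultaneously gives x = 8, y = 3.

x = 8, y = 3, maximum P = 304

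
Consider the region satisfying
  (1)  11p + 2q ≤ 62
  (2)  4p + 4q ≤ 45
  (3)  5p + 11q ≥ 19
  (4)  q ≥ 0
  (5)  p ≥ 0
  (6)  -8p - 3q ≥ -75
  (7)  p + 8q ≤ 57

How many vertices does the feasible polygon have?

5

Of the 21 pairwise boundary intersections, those satisfying every inequality are:
  (62/11, 0)
  (191/43, 565/86)
  (19/5, 0)
  (0, 19/11)
  (0, 57/8)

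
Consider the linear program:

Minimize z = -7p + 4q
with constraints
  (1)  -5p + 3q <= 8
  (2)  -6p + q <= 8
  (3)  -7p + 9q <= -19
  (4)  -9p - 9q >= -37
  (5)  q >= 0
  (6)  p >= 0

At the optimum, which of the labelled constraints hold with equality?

Feasible corners and z = -7p + 4q:
  (7/2, 11/18) → z = -397/18
  (19/7, 0) → z = -19
  (37/9, 0) → z = -259/9

The minimum is at (37/9, 0). Substituting into each constraint, equality holds for (4) and (5); the remaining constraints have slack.

(4) and (5)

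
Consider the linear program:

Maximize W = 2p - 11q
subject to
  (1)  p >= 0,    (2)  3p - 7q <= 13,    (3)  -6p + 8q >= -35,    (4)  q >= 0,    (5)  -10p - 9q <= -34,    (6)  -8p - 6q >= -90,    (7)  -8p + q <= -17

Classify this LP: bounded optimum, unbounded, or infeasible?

Feasible corners and W = 2p - 11q:
  (47/6, 3/2) → W = -5/6
  (13/3, 0) → W = 26/3
  (93/10, 13/5) → W = -10
  (17/5, 0) → W = 34/5
  (187/82, 51/41) → W = -374/41
  (24/7, 73/7) → W = -755/7
The feasible region has finitely many vertices and no improving ray; the maximum is 26/3 at (13/3, 0).

bounded optimum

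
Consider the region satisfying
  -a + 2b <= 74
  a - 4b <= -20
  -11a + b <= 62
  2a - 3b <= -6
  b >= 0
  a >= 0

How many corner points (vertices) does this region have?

4

Intersecting each pair of boundary lines and keeping only the points that satisfy every inequality leaves:
  (210, 142)
  (0, 37)
  (36/5, 34/5)
  (0, 5)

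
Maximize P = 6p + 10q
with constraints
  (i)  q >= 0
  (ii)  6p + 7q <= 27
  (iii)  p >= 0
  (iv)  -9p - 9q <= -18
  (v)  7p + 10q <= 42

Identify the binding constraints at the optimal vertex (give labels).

(ii) and (iii)

Vertices and P = 6p + 10q:
  (9/2, 0) → P = 27
  (2, 0) → P = 12
  (0, 27/7) → P = 270/7
  (0, 2) → P = 20

The maximum is at (0, 27/7). Substituting into each constraint, equality holds for (ii) and (iii); the remaining constraints have slack.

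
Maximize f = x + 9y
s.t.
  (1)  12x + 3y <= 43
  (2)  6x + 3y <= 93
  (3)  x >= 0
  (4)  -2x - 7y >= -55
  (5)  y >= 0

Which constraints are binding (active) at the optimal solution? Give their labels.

Feasible corners and f = x + 9y:
  (68/39, 287/39) → f = 2651/39
  (43/12, 0) → f = 43/12
  (0, 55/7) → f = 495/7
  (0, 0) → f = 0

The maximum is at (0, 55/7). Substituting into each constraint, equality holds for (3) and (4); the remaining constraints have slack.

(3) and (4)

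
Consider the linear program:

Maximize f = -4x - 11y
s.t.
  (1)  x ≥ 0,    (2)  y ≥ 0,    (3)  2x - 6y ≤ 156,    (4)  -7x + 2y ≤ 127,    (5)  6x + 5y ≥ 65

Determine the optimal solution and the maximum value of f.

x = 65/6, y = 0, maximum f = -130/3

Feasible corners and f = -4x - 11y:
  (0, 127/2) → f = -1397/2
  (0, 13) → f = -143
  (78, 0) → f = -312
  (65/6, 0) → f = -130/3
The feasible region is unbounded (it extends along (3, 1), (2, 7)), but f strictly decreases along every unbounded feasible direction, so there is no improving ray and the maximum is attained at a vertex.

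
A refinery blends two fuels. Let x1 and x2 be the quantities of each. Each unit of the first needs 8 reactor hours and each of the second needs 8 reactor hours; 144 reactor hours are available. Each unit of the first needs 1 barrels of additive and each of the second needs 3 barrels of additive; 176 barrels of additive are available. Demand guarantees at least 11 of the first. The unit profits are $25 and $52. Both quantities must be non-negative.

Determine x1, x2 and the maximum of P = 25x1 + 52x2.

Extreme points and P = 25x1 + 52x2:
  (18, 0) → P = 450
  (11, 0) → P = 275
  (11, 7) → P = 639

x1 = 11, x2 = 7, maximum P = 639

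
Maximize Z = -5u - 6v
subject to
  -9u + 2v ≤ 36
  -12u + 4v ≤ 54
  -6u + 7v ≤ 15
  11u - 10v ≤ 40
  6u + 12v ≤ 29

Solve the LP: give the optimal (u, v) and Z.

Extreme points and Z = -5u - 6v:
  (-74/17, -27/17) → Z = 532/17
  (-110/17, -189/17) → Z = 1684/17
  (23/114, 44/19) → Z = -1699/114
  (385/96, 79/192) → Z = -1081/48

The optimum lies where -9u + 2v = 36 and 11u - 10v = 40.
Solving simultaneously gives u = -110/17, v = -189/17.

u = -110/17, v = -189/17, maximum Z = 1684/17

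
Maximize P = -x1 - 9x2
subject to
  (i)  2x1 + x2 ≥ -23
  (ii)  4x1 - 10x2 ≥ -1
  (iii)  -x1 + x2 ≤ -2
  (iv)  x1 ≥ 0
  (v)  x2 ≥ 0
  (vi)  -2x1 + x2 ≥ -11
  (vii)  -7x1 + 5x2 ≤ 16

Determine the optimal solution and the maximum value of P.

Vertices and P = -x1 - 9x2:
  (7/2, 3/2) → P = -17
  (111/16, 23/8) → P = -525/16
  (2, 0) → P = -2
  (11/2, 0) → P = -11/2

x1 = 2, x2 = 0, maximum P = -2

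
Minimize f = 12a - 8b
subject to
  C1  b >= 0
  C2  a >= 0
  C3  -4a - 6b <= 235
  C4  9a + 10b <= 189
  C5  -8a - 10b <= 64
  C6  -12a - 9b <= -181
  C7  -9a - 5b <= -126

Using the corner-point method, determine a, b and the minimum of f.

Extreme points and f = 12a - 8b:
  (21, 0) → f = 252
  (181/12, 0) → f = 181
  (7, 63/5) → f = -84/5
  (229/21, 39/7) → f = 604/7

a = 7, b = 63/5, minimum f = -84/5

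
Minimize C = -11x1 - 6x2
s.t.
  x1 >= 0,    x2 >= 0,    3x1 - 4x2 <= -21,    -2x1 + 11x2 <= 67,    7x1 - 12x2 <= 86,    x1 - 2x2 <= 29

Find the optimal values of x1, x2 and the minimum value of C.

x1 = 37/25, x2 = 159/25, minimum C = -1361/25

Corner points and C = -11x1 - 6x2:
  (0, 21/4) → C = -63/2
  (0, 67/11) → C = -402/11
  (37/25, 159/25) → C = -1361/25

The optimum lies where 3x1 - 4x2 = -21 and -2x1 + 11x2 = 67.
Solving simultaneously gives x1 = 37/25, x2 = 159/25.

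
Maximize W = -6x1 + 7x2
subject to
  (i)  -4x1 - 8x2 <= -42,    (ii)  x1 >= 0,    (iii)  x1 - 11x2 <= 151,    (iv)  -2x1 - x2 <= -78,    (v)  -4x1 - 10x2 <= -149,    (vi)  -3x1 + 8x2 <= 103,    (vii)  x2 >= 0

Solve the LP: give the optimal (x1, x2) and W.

Feasible corners and W = -6x1 + 7x2:
  (151, 0) → W = -906
  (521/19, 440/19) → W = -46/19
  (39, 0) → W = -234
The feasible region is unbounded (it extends along (11, 1), (8, 3)), but W strictly decreases along every unbounded feasible direction, so there is no improving ray and the maximum is attained at a vertex.

The binding constraints are -2x1 - x2 = -78 and -3x1 + 8x2 = 103.
Solving simultaneously gives x1 = 521/19, x2 = 440/19.

x1 = 521/19, x2 = 440/19, maximum W = -46/19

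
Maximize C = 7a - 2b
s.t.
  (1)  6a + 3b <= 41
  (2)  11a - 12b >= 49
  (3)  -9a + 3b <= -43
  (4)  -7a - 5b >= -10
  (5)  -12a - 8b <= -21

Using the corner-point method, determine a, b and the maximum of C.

a = 265/12, b = -61/2, maximum C = 2587/12

Corner points and C = 7a - 2b:
  (175/9, -227/9) → C = 1679/9
  (265/12, -61/2) → C = 2587/12
  (25/4, -27/4) → C = 229/4

The optimum lies where 6a + 3b = 41 and -12a - 8b = -21.
Solving simultaneously gives a = 265/12, b = -61/2.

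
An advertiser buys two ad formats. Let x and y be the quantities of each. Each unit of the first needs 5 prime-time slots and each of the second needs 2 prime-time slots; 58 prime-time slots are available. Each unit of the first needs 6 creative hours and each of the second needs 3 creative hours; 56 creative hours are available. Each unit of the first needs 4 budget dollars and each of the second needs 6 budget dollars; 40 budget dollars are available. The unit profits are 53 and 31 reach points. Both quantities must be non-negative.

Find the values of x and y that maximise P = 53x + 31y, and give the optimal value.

x = 9, y = 2/3, maximum P = 1493/3

Extreme points and P = 53x + 31y:
  (0, 0) → P = 0
  (0, 20/3) → P = 620/3
  (28/3, 0) → P = 1484/3
  (9, 2/3) → P = 1493/3

The optimum lies where 6x + 3y = 56 and 4x + 6y = 40.
Solving simultaneously gives x = 9, y = 2/3.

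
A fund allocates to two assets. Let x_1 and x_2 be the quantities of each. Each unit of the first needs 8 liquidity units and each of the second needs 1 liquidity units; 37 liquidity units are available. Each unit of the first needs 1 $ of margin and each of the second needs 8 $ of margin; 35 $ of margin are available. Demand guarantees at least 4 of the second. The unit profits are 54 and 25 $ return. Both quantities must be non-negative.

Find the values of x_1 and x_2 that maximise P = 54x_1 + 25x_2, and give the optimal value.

Feasible corners and P = 54x_1 + 25x_2:
  (0, 35/8) → P = 875/8
  (0, 4) → P = 100
  (3, 4) → P = 262

x_1 = 3, x_2 = 4, maximum P = 262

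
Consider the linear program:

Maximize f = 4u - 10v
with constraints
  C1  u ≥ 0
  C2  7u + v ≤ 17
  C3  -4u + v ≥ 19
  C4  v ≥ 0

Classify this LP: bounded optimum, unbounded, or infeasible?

infeasible

The boundaries u = 0 and 7u + v = 17 meet at (0, 17), but that point violates -4u + v ≥ 19. Every candidate vertex is excluded by some other constraint, so the feasible region is empty.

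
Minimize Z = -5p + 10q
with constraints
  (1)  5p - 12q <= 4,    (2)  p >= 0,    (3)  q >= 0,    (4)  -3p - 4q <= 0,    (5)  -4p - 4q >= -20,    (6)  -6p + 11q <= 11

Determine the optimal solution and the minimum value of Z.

p = 64/17, q = 21/17, minimum Z = -110/17

The optimum lies where 5p - 12q = 4 and -4p - 4q = -20.
Solving simultaneously gives p = 64/17, q = 21/17.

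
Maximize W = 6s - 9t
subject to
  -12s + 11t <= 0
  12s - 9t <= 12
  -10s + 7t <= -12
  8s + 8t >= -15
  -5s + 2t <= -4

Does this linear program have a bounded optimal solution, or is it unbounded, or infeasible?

Vertices and W = 6s - 9t:
  (11/2, 6) → W = -21
  (66/13, 72/13) → W = -252/13
  (4, 4) → W = -12
The feasible region has finitely many vertices and no improving ray; the maximum is -12 at (4, 4).

bounded optimum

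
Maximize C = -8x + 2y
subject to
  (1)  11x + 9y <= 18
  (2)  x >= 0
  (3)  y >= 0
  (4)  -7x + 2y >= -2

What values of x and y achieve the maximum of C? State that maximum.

x = 0, y = 2, maximum C = 4

Feasible corners and C = -8x + 2y:
  (0, 2) → C = 4
  (54/85, 104/85) → C = -224/85
  (0, 0) → C = 0
  (2/7, 0) → C = -16/7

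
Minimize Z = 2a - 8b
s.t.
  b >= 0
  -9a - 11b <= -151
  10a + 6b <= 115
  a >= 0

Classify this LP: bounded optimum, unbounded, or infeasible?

bounded optimum

Extreme points and Z = 2a - 8b:
  (359/56, 475/56) → Z = -1541/28
  (0, 151/11) → Z = -1208/11
  (0, 115/6) → Z = -460/3
The feasible region has finitely many vertices and no improving ray; the minimum is -460/3 at (0, 115/6).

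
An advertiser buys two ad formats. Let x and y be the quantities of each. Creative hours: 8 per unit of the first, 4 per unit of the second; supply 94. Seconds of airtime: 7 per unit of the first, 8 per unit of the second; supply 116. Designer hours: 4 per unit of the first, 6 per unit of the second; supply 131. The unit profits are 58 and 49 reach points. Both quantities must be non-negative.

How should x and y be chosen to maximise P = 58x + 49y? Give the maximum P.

x = 8, y = 15/2, maximum P = 1663/2

Feasible corners and P = 58x + 49y:
  (0, 0) → P = 0
  (0, 29/2) → P = 1421/2
  (47/4, 0) → P = 1363/2
  (8, 15/2) → P = 1663/2

The binding constraints are 8x + 4y = 94 and 7x + 8y = 116.
Solving simultaneously gives x = 8, y = 15/2.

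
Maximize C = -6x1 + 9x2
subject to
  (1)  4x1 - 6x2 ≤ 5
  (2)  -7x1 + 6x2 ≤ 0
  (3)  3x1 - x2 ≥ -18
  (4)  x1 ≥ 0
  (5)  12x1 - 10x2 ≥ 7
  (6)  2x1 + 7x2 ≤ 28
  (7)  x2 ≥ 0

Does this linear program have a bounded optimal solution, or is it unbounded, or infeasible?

bounded optimum

Corner points and C = -6x1 + 9x2:
  (203/40, 51/20) → C = -15/2
  (5/4, 0) → C = -15/2
  (329/104, 161/52) → C = 231/26
  (7/12, 0) → C = -7/2
The feasible region has finitely many vertices and no improving ray; the maximum is 231/26 at (329/104, 161/52).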